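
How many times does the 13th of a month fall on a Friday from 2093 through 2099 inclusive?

14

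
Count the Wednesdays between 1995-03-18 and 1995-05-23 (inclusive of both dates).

9

1995-03-18 is a Saturday.
The range spans 67 days (inclusive of both endpoints).
67 = 7 × 9 + 4, so there are 9 full weeks plus 4 extra days.
Each full week contributes one Wednesday: 9 so far.
The 4 extra days are Saturday, Sunday, Monday, Tuesday — none qualify.
Total: 9 + 0 = 9.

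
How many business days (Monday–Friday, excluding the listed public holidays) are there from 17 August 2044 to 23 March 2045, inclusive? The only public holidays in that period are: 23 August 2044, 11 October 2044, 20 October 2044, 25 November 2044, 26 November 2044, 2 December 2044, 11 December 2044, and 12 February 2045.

17 August 2044 is a Wednesday.
That's 219 days from start to end, counting both.
219 = 7 × 31 + 2, so there are 31 full weeks plus 2 extra days.
Each full week contributes 5 weekdays (Mon–Fri): 31 × 5 = 155.
The 2 extra days are Wednesday, Thursday — 2 of them qualify.
Total: 155 + 2 = 157.
Holidays: 23 August 2044 (Tue); 11 October 2044 (Tue); 20 October 2044 (Thu); 25 November 2044 (Fri); 26 November 2044 (Sat); 2 December 2044 (Fri); 11 December 2044 (Sun); 12 February 2045 (Sun).
5 of the 8 holidays fall on weekdays; the rest are weekends and were already excluded.
Business days: 157 − 5 = 152.

152 business days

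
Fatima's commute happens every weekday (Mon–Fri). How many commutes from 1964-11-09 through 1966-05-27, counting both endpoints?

1964-11-09 is a Monday.
That's 565 days from start to end, counting both.
565 = 7 × 80 + 5, so there are 80 full weeks plus 5 extra days.
Each full week contributes 5 weekdays (Mon–Fri): 80 × 5 = 400.
The 5 extra days are Monday, Tuesday, Wednesday, Thursday, Friday — 5 of them qualify.
Total: 400 + 5 = 405.

405 weekdays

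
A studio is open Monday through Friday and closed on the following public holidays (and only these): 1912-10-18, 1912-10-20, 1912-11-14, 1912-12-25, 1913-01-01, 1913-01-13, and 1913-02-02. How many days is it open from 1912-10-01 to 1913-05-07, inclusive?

152

1912-10-01 is a Tuesday.
From 1912-10-01 to 1913-05-07 is 219 days inclusive.
219 = 7 × 31 + 2, so there are 31 full weeks plus 2 extra days.
Each full week contributes 5 weekdays (Mon–Fri): 31 × 5 = 155.
The 2 extra days are Tuesday, Wednesday — 2 of them qualify.
Total: 155 + 2 = 157.
Holidays: 1912-10-18 (Fri); 1912-10-20 (Sun); 1912-11-14 (Thu); 1912-12-25 (Wed); 1913-01-01 (Wed); 1913-01-13 (Mon); 1913-02-02 (Sun).
5 of the 7 holidays fall on weekdays; the rest are weekends and were already excluded.
Business days: 157 − 5 = 152.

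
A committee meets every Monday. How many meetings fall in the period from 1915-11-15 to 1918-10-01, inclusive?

1915-11-15 is a Monday.
From 1915-11-15 to 1918-10-01 is 1052 days inclusive.
1052 = 7 × 150 + 2, so there are 150 full weeks plus 2 extra days.
Each full week contributes one Monday: 150 so far.
The 2 extra days are Mon, Tue — 1 of them qualifies.
Total: 150 + 1 = 151.

151 Mondays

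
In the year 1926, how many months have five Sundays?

A month has five Sundays exactly when Sunday falls within its first (length − 28) days.
Jan: 31 days, starts Fri → 5 of Fri, Sat, Sun ✓
Feb: 28 days, starts Mon → 5 of (none)
Mar: 31 days, starts Mon → 5 of Mon, Tue, Wed
Apr: 30 days, starts Thu → 5 of Thu, Fri
May: 31 days, starts Sat → 5 of Sat, Sun, Mon ✓
Jun: 30 days, starts Tue → 5 of Tue, Wed
Jul: 31 days, starts Thu → 5 of Thu, Fri, Sat
Aug: 31 days, starts Sun → 5 of Sun, Mon, Tue ✓
Sep: 30 days, starts Wed → 5 of Wed, Thu
Oct: 31 days, starts Fri → 5 of Fri, Sat, Sun ✓
Nov: 30 days, starts Mon → 5 of Mon, Tue
Dec: 31 days, starts Wed → 5 of Wed, Thu, Fri
Months with five Sundays: Jan, May, Aug, Oct.

4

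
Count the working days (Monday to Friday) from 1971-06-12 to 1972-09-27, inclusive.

338 weekdays

1971-06-12 is a Saturday.
From 1971-06-12 to 1972-09-27 is 474 days inclusive.
474 = 7 × 67 + 5, so there are 67 full weeks plus 5 extra days.
Each full week contributes 5 weekdays (Mon–Fri): 67 × 5 = 335.
The 5 extra days are Sat, Sun, Mon, Tue, Wed — 3 of them qualify.
Total: 335 + 3 = 338.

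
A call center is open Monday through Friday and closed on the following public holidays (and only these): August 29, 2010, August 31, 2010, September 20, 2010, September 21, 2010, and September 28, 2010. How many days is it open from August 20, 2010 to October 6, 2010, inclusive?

30

August 20, 2010 is a Friday.
From August 20, 2010 to October 6, 2010 is 48 days inclusive.
48 = 7 × 6 + 6, so there are 6 full weeks plus 6 extra days.
Each full week contributes 5 weekdays (Mon–Fri): 6 × 5 = 30.
The 6 extra days are Fri, Sat, Sun, Mon, Tue, Wed — 4 of them qualify.
Total: 30 + 4 = 34.
Holidays: August 29, 2010 (Sun); August 31, 2010 (Tue); September 20, 2010 (Mon); September 21, 2010 (Tue); September 28, 2010 (Tue).
4 of the 5 holidays fall on weekdays; the rest are weekends and were already excluded.
Business days: 34 − 4 = 30.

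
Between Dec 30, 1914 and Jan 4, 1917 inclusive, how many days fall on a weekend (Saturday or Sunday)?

Dec 30, 1914 is a Wednesday.
The range spans 737 days (inclusive of both endpoints).
737 = 7 × 105 + 2, so there are 105 full weeks plus 2 extra days.
Each full week contributes 2 weekend days (Sat, Sun): 105 × 2 = 210.
The 2 extra days are Wednesday, Thursday — none qualify.
Total: 210 + 0 = 210.

210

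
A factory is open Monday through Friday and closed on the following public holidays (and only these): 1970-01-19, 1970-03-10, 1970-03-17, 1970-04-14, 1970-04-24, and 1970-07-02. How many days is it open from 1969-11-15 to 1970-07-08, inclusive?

162 business days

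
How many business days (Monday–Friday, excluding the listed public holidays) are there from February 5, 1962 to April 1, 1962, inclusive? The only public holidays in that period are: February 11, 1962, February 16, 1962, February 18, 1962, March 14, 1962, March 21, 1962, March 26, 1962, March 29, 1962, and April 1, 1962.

February 5, 1962 is a Monday.
From February 5, 1962 to April 1, 1962 is 56 days inclusive.
56 = 7 × 8, so the span is exactly 8 full weeks.
Each full week contributes 5 weekdays (Mon–Fri): 8 × 5 = 40.
Total: 40.
Holidays: February 11, 1962 (Sun); February 16, 1962 (Fri); February 18, 1962 (Sun); March 14, 1962 (Wed); March 21, 1962 (Wed); March 26, 1962 (Mon); March 29, 1962 (Thu); April 1, 1962 (Sun).
5 of the 8 holidays fall on weekdays; the rest are weekends and were already excluded.
Business days: 40 − 5 = 35.

35 business days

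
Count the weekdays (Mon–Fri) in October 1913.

Oct 1, 1913 is a Wednesday.
From Oct 1, 1913 to Oct 31, 1913 is 31 days inclusive.
31 = 7 × 4 + 3, so there are 4 full weeks plus 3 extra days.
Each full week contributes 5 weekdays (Mon–Fri): 4 × 5 = 20.
The 3 extra days are Wednesday, Thursday, Friday — 3 of them qualify.
Total: 20 + 3 = 23.

23 weekdays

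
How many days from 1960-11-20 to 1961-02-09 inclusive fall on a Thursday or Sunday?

1960-11-20 is a Sunday.
From 1960-11-20 to 1961-02-09 is 82 days inclusive.
82 = 7 × 11 + 5, so there are 11 full weeks plus 5 extra days.
Each full week contributes 2 days from the set (Thu, Sun): 11 × 2 = 22.
The 5 extra days are Sunday, Monday, Tuesday, Wednesday, Thursday — 2 of them qualify.
Total: 22 + 2 = 24.

24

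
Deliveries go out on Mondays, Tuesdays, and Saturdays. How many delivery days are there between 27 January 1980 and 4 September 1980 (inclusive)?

27 January 1980 is a Sunday.
The range spans 222 days (inclusive of both endpoints).
222 = 7 × 31 + 5, so there are 31 full weeks plus 5 extra days.
Each full week contributes 3 days from the set (Mon, Tue, Sat): 31 × 3 = 93.
The 5 extra days are Sunday, Monday, Tuesday, Wednesday, Thursday — 2 of them qualify.
Total: 93 + 2 = 95.

95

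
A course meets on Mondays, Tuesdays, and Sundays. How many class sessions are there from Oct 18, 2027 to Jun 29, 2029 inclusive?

266

Oct 18, 2027 is a Monday.
The range spans 621 days (inclusive of both endpoints).
621 = 7 × 88 + 5, so there are 88 full weeks plus 5 extra days.
Each full week contributes 3 days from the set (Mon, Tue, Sun): 88 × 3 = 264.
The 5 extra days are Monday, Tuesday, Wednesday, Thursday, Friday — 2 of them qualify.
Total: 264 + 2 = 266.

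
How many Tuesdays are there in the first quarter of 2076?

13

1 January 2076 is a Wednesday.
The range spans 91 days (inclusive of both endpoints).
91 = 7 × 13, so the span is exactly 13 full weeks.
Each full week contributes one Tuesday: 13 so far.
Total: 13.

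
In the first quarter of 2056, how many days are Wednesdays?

1 January 2056 is a Saturday.
That's 91 days from start to end, counting both.
91 = 7 × 13, so the span is exactly 13 full weeks.
Each full week contributes one Wednesday: 13 so far.
Total: 13.

13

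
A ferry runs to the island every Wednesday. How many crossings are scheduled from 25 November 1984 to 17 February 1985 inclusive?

25 November 1984 is a Sunday.
From 25 November 1984 to 17 February 1985 is 85 days inclusive.
85 = 7 × 12 + 1, so there are 12 full weeks plus 1 extra day.
Each full week contributes one Wednesday: 12 so far.
The 1 extra day is Sunday — none qualify.
Total: 12 + 0 = 12.

12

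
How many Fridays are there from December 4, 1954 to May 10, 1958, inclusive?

December 4, 1954 is a Saturday.
The range spans 1254 days (inclusive of both endpoints).
1254 = 7 × 179 + 1, so there are 179 full weeks plus 1 extra day.
Each full week contributes one Friday: 179 so far.
The 1 extra day is Sat — none qualify.
Total: 179 + 0 = 179.

179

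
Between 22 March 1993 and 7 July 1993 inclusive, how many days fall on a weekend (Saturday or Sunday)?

22 March 1993 is a Monday.
The range spans 108 days (inclusive of both endpoints).
108 = 7 × 15 + 3, so there are 15 full weeks plus 3 extra days.
Each full week contributes 2 weekend days (Sat, Sun): 15 × 2 = 30.
The 3 extra days are Monday, Tuesday, Wednesday — none qualify.
Total: 30 + 0 = 30.

30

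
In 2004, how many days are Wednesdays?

52

1 January 2004 is a Thursday.
From 1 January 2004 to 31 December 2004 is 366 days inclusive.
366 = 7 × 52 + 2, so there are 52 full weeks plus 2 extra days.
Each full week contributes one Wednesday: 52 so far.
The 2 extra days are Thursday, Friday — none qualify.
Total: 52 + 0 = 52.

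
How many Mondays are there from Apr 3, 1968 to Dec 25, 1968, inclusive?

Apr 3, 1968 is a Wednesday.
From Apr 3, 1968 to Dec 25, 1968 is 267 days inclusive.
267 = 7 × 38 + 1, so there are 38 full weeks plus 1 extra day.
Each full week contributes one Monday: 38 so far.
The 1 extra day is Wed — none qualify.
Total: 38 + 0 = 38.

38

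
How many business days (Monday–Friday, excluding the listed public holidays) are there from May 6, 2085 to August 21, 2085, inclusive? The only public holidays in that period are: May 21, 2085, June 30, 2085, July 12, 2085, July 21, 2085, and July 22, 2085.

75

May 6, 2085 is a Sunday.
From May 6, 2085 to August 21, 2085 is 108 days inclusive.
108 = 7 × 15 + 3, so there are 15 full weeks plus 3 extra days.
Each full week contributes 5 weekdays (Mon–Fri): 15 × 5 = 75.
The 3 extra days are Sunday, Monday, Tuesday — 2 of them qualify.
Total: 75 + 2 = 77.
Holidays: May 21, 2085 (Mon); June 30, 2085 (Sat); July 12, 2085 (Thu); July 21, 2085 (Sat); July 22, 2085 (Sun).
2 of the 5 holidays fall on weekdays; the rest are weekends and were already excluded.
Business days: 77 − 2 = 75.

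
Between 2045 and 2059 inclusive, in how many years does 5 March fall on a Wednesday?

Day of week of March 5 in each year:
2045: Sun, 2046: Mon, 2047: Tue, 2048: Thu, 2049: Fri, 2050: Sat, 2051: Sun, 2052: Tue, 2053: Wed ✓, 2054: Thu, 2055: Fri, 2056: Sun, 2057: Mon, 2058: Tue, 2059: Wed ✓
Wednesdays: 2053, 2059.

2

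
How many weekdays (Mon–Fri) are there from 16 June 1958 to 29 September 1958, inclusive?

76 weekdays

16 June 1958 is a Monday.
From 16 June 1958 to 29 September 1958 is 106 days inclusive.
106 = 7 × 15 + 1, so there are 15 full weeks plus 1 extra day.
Each full week contributes 5 weekdays (Mon–Fri): 15 × 5 = 75.
The 1 extra day is Monday — 1 of them qualifies.
Total: 75 + 1 = 76.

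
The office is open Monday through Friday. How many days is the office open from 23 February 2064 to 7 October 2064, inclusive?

23 February 2064 is a Saturday.
That's 228 days from start to end, counting both.
228 = 7 × 32 + 4, so there are 32 full weeks plus 4 extra days.
Each full week contributes 5 weekdays (Mon–Fri): 32 × 5 = 160.
The 4 extra days are Saturday, Sunday, Monday, Tuesday — 2 of them qualify.
Total: 160 + 2 = 162.

162 weekdays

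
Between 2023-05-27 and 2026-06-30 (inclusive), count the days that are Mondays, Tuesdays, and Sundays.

486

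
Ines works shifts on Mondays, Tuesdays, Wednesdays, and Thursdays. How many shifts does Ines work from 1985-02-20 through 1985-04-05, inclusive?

26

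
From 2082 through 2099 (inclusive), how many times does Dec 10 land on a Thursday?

3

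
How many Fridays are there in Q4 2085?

Oct 1, 2085 is a Monday.
That's 92 days from start to end, counting both.
92 = 7 × 13 + 1, so there are 13 full weeks plus 1 extra day.
Each full week contributes one Friday: 13 so far.
The 1 extra day is Monday — none qualify.
Total: 13 + 0 = 13.

13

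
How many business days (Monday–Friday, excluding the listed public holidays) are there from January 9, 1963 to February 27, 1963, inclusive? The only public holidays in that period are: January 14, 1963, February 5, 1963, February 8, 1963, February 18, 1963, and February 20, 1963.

January 9, 1963 is a Wednesday.
From January 9, 1963 to February 27, 1963 is 50 days inclusive.
50 = 7 × 7 + 1, so there are 7 full weeks plus 1 extra day.
Each full week contributes 5 weekdays (Mon–Fri): 7 × 5 = 35.
The 1 extra day is Wednesday — 1 of them qualifies.
Total: 35 + 1 = 36.
Holidays: January 14, 1963 (Mon); February 5, 1963 (Tue); February 8, 1963 (Fri); February 18, 1963 (Mon); February 20, 1963 (Wed).
All 5 holidays fall on weekdays, so subtract 5.
Business days: 36 − 5 = 31.

31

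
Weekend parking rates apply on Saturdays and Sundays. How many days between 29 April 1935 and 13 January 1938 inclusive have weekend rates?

282

29 April 1935 is a Monday.
That's 991 days from start to end, counting both.
991 = 7 × 141 + 4, so there are 141 full weeks plus 4 extra days.
Each full week contributes 2 weekend days (Sat, Sun): 141 × 2 = 282.
The 4 extra days are Mon, Tue, Wed, Thu — none qualify.
Total: 282 + 0 = 282.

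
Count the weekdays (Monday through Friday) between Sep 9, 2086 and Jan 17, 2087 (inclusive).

95

Sep 9, 2086 is a Monday.
That's 131 days from start to end, counting both.
131 = 7 × 18 + 5, so there are 18 full weeks plus 5 extra days.
Each full week contributes 5 weekdays (Mon–Fri): 18 × 5 = 90.
The 5 extra days are Mon, Tue, Wed, Thu, Fri — 5 of them qualify.
Total: 90 + 5 = 95.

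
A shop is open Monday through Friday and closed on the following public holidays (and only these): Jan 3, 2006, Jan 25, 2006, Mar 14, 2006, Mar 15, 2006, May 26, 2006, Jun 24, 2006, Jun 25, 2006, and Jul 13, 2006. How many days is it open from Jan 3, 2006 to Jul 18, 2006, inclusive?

Jan 3, 2006 is a Tuesday.
From Jan 3, 2006 to Jul 18, 2006 is 197 days inclusive.
197 = 7 × 28 + 1, so there are 28 full weeks plus 1 extra day.
Each full week contributes 5 weekdays (Mon–Fri): 28 × 5 = 140.
The 1 extra day is Tue — 1 of them qualifies.
Total: 140 + 1 = 141.
Holidays: Jan 3, 2006 (Tue); Jan 25, 2006 (Wed); Mar 14, 2006 (Tue); Mar 15, 2006 (Wed); May 26, 2006 (Fri); Jun 24, 2006 (Sat); Jun 25, 2006 (Sun); Jul 13, 2006 (Thu).
6 of the 8 holidays fall on weekdays; the rest are weekends and were already excluded.
Business days: 141 − 6 = 135.

135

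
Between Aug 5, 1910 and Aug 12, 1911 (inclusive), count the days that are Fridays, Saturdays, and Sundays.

161

Aug 5, 1910 is a Friday.
That's 373 days from start to end, counting both.
373 = 7 × 53 + 2, so there are 53 full weeks plus 2 extra days.
Each full week contributes 3 days from the set (Fri, Sat, Sun): 53 × 3 = 159.
The 2 extra days are Fri, Sat — 2 of them qualify.
Total: 159 + 2 = 161.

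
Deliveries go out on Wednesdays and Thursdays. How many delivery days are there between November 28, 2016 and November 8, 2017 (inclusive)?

November 28, 2016 is a Monday.
From November 28, 2016 to November 8, 2017 is 346 days inclusive.
346 = 7 × 49 + 3, so there are 49 full weeks plus 3 extra days.
Each full week contributes 2 days from the set (Wed, Thu): 49 × 2 = 98.
The 3 extra days are Monday, Tuesday, Wednesday — 1 of them qualifies.
Total: 98 + 1 = 99.

99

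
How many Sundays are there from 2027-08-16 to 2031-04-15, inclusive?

191 Sundays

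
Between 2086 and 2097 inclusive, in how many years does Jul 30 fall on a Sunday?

1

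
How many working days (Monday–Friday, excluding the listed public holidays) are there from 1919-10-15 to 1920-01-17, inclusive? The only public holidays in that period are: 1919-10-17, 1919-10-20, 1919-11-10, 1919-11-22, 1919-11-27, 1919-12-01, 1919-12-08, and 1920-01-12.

61

1919-10-15 is a Wednesday.
The range spans 95 days (inclusive of both endpoints).
95 = 7 × 13 + 4, so there are 13 full weeks plus 4 extra days.
Each full week contributes 5 weekdays (Mon–Fri): 13 × 5 = 65.
The 4 extra days are Wed, Thu, Fri, Sat — 3 of them qualify.
Total: 65 + 3 = 68.
Holidays: 1919-10-17 (Fri); 1919-10-20 (Mon); 1919-11-10 (Mon); 1919-11-22 (Sat); 1919-11-27 (Thu); 1919-12-01 (Mon); 1919-12-08 (Mon); 1920-01-12 (Mon).
7 of the 8 holidays fall on weekdays; the rest are weekends and were already excluded.
Business days: 68 − 7 = 61.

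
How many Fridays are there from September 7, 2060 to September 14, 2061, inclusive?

53 Fridays

September 7, 2060 is a Tuesday.
The range spans 373 days (inclusive of both endpoints).
373 = 7 × 53 + 2, so there are 53 full weeks plus 2 extra days.
Each full week contributes one Friday: 53 so far.
The 2 extra days are Tuesday, Wednesday — none qualify.
Total: 53 + 0 = 53.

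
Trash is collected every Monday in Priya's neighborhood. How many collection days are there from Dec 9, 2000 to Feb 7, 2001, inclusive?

9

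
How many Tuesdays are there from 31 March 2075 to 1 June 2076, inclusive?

31 March 2075 is a Sunday.
That's 429 days from start to end, counting both.
429 = 7 × 61 + 2, so there are 61 full weeks plus 2 extra days.
Each full week contributes one Tuesday: 61 so far.
The 2 extra days are Sun, Mon — none qualify.
Total: 61 + 0 = 61.

61 Tuesdays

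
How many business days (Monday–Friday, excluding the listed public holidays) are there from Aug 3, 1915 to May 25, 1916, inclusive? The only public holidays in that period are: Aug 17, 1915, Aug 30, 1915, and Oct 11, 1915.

Aug 3, 1915 is a Tuesday.
From Aug 3, 1915 to May 25, 1916 is 297 days inclusive.
297 = 7 × 42 + 3, so there are 42 full weeks plus 3 extra days.
Each full week contributes 5 weekdays (Mon–Fri): 42 × 5 = 210.
The 3 extra days are Tuesday, Wednesday, Thursday — 3 of them qualify.
Total: 210 + 3 = 213.
Holidays: Aug 17, 1915 (Tue); Aug 30, 1915 (Mon); Oct 11, 1915 (Mon).
All 3 holidays fall on weekdays, so subtract 3.
Business days: 213 − 3 = 210.

210 business days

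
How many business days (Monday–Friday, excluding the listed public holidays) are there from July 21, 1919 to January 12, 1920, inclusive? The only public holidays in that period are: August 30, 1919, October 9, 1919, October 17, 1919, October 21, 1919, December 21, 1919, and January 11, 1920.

July 21, 1919 is a Monday.
From July 21, 1919 to January 12, 1920 is 176 days inclusive.
176 = 7 × 25 + 1, so there are 25 full weeks plus 1 extra day.
Each full week contributes 5 weekdays (Mon–Fri): 25 × 5 = 125.
The 1 extra day is Monday — 1 of them qualifies.
Total: 125 + 1 = 126.
Holidays: August 30, 1919 (Sat); October 9, 1919 (Thu); October 17, 1919 (Fri); October 21, 1919 (Tue); December 21, 1919 (Sun); January 11, 1920 (Sun).
3 of the 6 holidays fall on weekdays; the rest are weekends and were already excluded.
Business days: 126 − 3 = 123.

123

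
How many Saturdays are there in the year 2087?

1 January 2087 is a Wednesday.
From 1 January 2087 to 31 December 2087 is 365 days inclusive.
365 = 7 × 52 + 1, so there are 52 full weeks plus 1 extra day.
Each full week contributes one Saturday: 52 so far.
The 1 extra day is Wednesday — none qualify.
Total: 52 + 0 = 52.

52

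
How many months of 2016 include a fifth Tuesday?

A month has five Tuesdays exactly when Tuesday falls within its first (length − 28) days.
Jan: 31 days, starts Fri → 5 of Fri, Sat, Sun
Feb: 29 days, starts Mon → 5 of Mon
Mar: 31 days, starts Tue → 5 of Tue, Wed, Thu ✓
Apr: 30 days, starts Fri → 5 of Fri, Sat
May: 31 days, starts Sun → 5 of Sun, Mon, Tue ✓
Jun: 30 days, starts Wed → 5 of Wed, Thu
Jul: 31 days, starts Fri → 5 of Fri, Sat, Sun
Aug: 31 days, starts Mon → 5 of Mon, Tue, Wed ✓
Sep: 30 days, starts Thu → 5 of Thu, Fri
Oct: 31 days, starts Sat → 5 of Sat, Sun, Mon
Nov: 30 days, starts Tue → 5 of Tue, Wed ✓
Dec: 31 days, starts Thu → 5 of Thu, Fri, Sat
Months with five Tuesdays: Mar, May, Aug, Nov.

4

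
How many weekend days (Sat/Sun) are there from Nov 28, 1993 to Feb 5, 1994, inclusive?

20

Nov 28, 1993 is a Sunday.
That's 70 days from start to end, counting both.
70 = 7 × 10, so the span is exactly 10 full weeks.
Each full week contributes 2 weekend days (Sat, Sun): 10 × 2 = 20.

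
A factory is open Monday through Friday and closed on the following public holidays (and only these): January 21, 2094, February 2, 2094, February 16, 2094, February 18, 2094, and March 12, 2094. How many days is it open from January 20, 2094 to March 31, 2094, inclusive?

46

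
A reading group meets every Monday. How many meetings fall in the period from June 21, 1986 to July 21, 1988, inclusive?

109

June 21, 1986 is a Saturday.
That's 762 days from start to end, counting both.
762 = 7 × 108 + 6, so there are 108 full weeks plus 6 extra days.
Each full week contributes one Monday: 108 so far.
The 6 extra days are Saturday, Sunday, Monday, Tuesday, Wednesday, Thursday — 1 of them qualifies.
Total: 108 + 1 = 109.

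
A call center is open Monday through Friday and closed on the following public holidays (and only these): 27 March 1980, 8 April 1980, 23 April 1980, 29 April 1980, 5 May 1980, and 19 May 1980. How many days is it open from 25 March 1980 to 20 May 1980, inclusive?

35

25 March 1980 is a Tuesday.
The range spans 57 days (inclusive of both endpoints).
57 = 7 × 8 + 1, so there are 8 full weeks plus 1 extra day.
Each full week contributes 5 weekdays (Mon–Fri): 8 × 5 = 40.
The 1 extra day is Tuesday — 1 of them qualifies.
Total: 40 + 1 = 41.
Holidays: 27 March 1980 (Thu); 8 April 1980 (Tue); 23 April 1980 (Wed); 29 April 1980 (Tue); 5 May 1980 (Mon); 19 May 1980 (Mon).
All 6 holidays fall on weekdays, so subtract 6.
Business days: 41 − 6 = 35.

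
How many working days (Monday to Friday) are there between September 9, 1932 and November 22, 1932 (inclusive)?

53

September 9, 1932 is a Friday.
The range spans 75 days (inclusive of both endpoints).
75 = 7 × 10 + 5, so there are 10 full weeks plus 5 extra days.
Each full week contributes 5 weekdays (Mon–Fri): 10 × 5 = 50.
The 5 extra days are Friday, Saturday, Sunday, Monday, Tuesday — 3 of them qualify.
Total: 50 + 3 = 53.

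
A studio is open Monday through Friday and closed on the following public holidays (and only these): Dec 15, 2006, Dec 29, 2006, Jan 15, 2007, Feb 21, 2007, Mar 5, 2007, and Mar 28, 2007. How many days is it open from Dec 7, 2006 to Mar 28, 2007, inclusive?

Dec 7, 2006 is a Thursday.
From Dec 7, 2006 to Mar 28, 2007 is 112 days inclusive.
112 = 7 × 16, so the span is exactly 16 full weeks.
Each full week contributes 5 weekdays (Mon–Fri): 16 × 5 = 80.
Holidays: Dec 15, 2006 (Fri); Dec 29, 2006 (Fri); Jan 15, 2007 (Mon); Feb 21, 2007 (Wed); Mar 5, 2007 (Mon); Mar 28, 2007 (Wed).
All 6 holidays fall on weekdays, so subtract 6.
Business days: 80 − 6 = 74.

74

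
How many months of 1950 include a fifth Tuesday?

A month has five Tuesdays exactly when Tuesday falls within its first (length − 28) days.
Jan: 31 days, starts Sun → 5 of Sun, Mon, Tue ✓
Feb: 28 days, starts Wed → 5 of (none)
Mar: 31 days, starts Wed → 5 of Wed, Thu, Fri
Apr: 30 days, starts Sat → 5 of Sat, Sun
May: 31 days, starts Mon → 5 of Mon, Tue, Wed ✓
Jun: 30 days, starts Thu → 5 of Thu, Fri
Jul: 31 days, starts Sat → 5 of Sat, Sun, Mon
Aug: 31 days, starts Tue → 5 of Tue, Wed, Thu ✓
Sep: 30 days, starts Fri → 5 of Fri, Sat
Oct: 31 days, starts Sun → 5 of Sun, Mon, Tue ✓
Nov: 30 days, starts Wed → 5 of Wed, Thu
Dec: 31 days, starts Fri → 5 of Fri, Sat, Sun
Months with five Tuesdays: Jan, May, Aug, Oct.

4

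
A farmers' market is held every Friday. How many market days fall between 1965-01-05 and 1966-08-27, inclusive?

86 Fridays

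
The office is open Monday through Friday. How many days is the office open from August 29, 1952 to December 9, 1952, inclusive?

73

August 29, 1952 is a Friday.
From August 29, 1952 to December 9, 1952 is 103 days inclusive.
103 = 7 × 14 + 5, so there are 14 full weeks plus 5 extra days.
Each full week contributes 5 weekdays (Mon–Fri): 14 × 5 = 70.
The 5 extra days are Fri, Sat, Sun, Mon, Tue — 3 of them qualify.
Total: 70 + 3 = 73.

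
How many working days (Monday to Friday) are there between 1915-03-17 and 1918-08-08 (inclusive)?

887

1915-03-17 is a Wednesday.
From 1915-03-17 to 1918-08-08 is 1241 days inclusive.
1241 = 7 × 177 + 2, so there are 177 full weeks plus 2 extra days.
Each full week contributes 5 weekdays (Mon–Fri): 177 × 5 = 885.
The 2 extra days are Wed, Thu — 2 of them qualify.
Total: 885 + 2 = 887.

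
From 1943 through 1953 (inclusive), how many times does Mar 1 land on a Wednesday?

Day of week of March 1 in each year:
1943: Mon, 1944: Wed ✓, 1945: Thu, 1946: Fri, 1947: Sat, 1948: Mon, 1949: Tue, 1950: Wed ✓, 1951: Thu, 1952: Sat, 1953: Sun
Wednesdays: 1944, 1950.

2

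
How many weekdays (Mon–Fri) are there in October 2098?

23

Oct 1, 2098 is a Wednesday.
From Oct 1, 2098 to Oct 31, 2098 is 31 days inclusive.
31 = 7 × 4 + 3, so there are 4 full weeks plus 3 extra days.
Each full week contributes 5 weekdays (Mon–Fri): 4 × 5 = 20.
The 3 extra days are Wednesday, Thursday, Friday — 3 of them qualify.
Total: 20 + 3 = 23.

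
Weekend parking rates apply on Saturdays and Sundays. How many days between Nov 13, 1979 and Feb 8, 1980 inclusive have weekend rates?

24

Nov 13, 1979 is a Tuesday.
From Nov 13, 1979 to Feb 8, 1980 is 88 days inclusive.
88 = 7 × 12 + 4, so there are 12 full weeks plus 4 extra days.
Each full week contributes 2 weekend days (Sat, Sun): 12 × 2 = 24.
The 4 extra days are Tue, Wed, Thu, Fri — none qualify.
Total: 24 + 0 = 24.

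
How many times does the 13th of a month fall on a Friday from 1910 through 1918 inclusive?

15

Friday-the-13ths by year:
1910: May
1911: Jan, Oct
1912: Sep, Dec
1913: Jun
1914: Feb, Mar, Nov
1915: Aug
1916: Oct
1917: Apr, Jul
1918: Sep, Dec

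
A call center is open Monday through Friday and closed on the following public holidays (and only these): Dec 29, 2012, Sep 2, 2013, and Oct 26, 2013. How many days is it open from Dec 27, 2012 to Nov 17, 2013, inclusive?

Dec 27, 2012 is a Thursday.
That's 326 days from start to end, counting both.
326 = 7 × 46 + 4, so there are 46 full weeks plus 4 extra days.
Each full week contributes 5 weekdays (Mon–Fri): 46 × 5 = 230.
The 4 extra days are Thu, Fri, Sat, Sun — 2 of them qualify.
Total: 230 + 2 = 232.
Holidays: Dec 29, 2012 (Sat); Sep 2, 2013 (Mon); Oct 26, 2013 (Sat).
1 of the 3 holidays fall on weekdays; the rest are weekends and were already excluded.
Business days: 232 − 1 = 231.

231 business days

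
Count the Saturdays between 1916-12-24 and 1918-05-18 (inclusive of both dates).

1916-12-24 is a Sunday.
That's 511 days from start to end, counting both.
511 = 7 × 73, so the span is exactly 73 full weeks.
Each full week contributes one Saturday: 73 so far.

73 Saturdays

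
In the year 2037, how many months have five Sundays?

4

A month has five Sundays exactly when Sunday falls within its first (length − 28) days.
Jan: 31 days, starts Thu → 5 of Thu, Fri, Sat
Feb: 28 days, starts Sun → 5 of (none)
Mar: 31 days, starts Sun → 5 of Sun, Mon, Tue ✓
Apr: 30 days, starts Wed → 5 of Wed, Thu
May: 31 days, starts Fri → 5 of Fri, Sat, Sun ✓
Jun: 30 days, starts Mon → 5 of Mon, Tue
Jul: 31 days, starts Wed → 5 of Wed, Thu, Fri
Aug: 31 days, starts Sat → 5 of Sat, Sun, Mon ✓
Sep: 30 days, starts Tue → 5 of Tue, Wed
Oct: 31 days, starts Thu → 5 of Thu, Fri, Sat
Nov: 30 days, starts Sun → 5 of Sun, Mon ✓
Dec: 31 days, starts Tue → 5 of Tue, Wed, Thu
Months with five Sundays: Mar, May, Aug, Nov.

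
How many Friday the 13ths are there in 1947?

The 13th falls on a Friday when the month's 13th has weekday Fri.
Jan 13 is Mon; Feb 13 is Thu; Mar 13 is Thu; Apr 13 is Sun; May 13 is Tue; Jun 13 is Fri ✓; Jul 13 is Sun; Aug 13 is Wed; Sep 13 is Sat; Oct 13 is Mon; Nov 13 is Thu; Dec 13 is Sat.
Friday the 13ths: Jun.

1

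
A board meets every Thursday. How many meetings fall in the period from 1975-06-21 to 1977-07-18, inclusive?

108

1975-06-21 is a Saturday.
From 1975-06-21 to 1977-07-18 is 759 days inclusive.
759 = 7 × 108 + 3, so there are 108 full weeks plus 3 extra days.
Each full week contributes one Thursday: 108 so far.
The 3 extra days are Sat, Sun, Mon — none qualify.
Total: 108 + 0 = 108.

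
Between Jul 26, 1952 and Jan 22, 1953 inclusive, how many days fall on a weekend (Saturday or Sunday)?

Jul 26, 1952 is a Saturday.
The range spans 181 days (inclusive of both endpoints).
181 = 7 × 25 + 6, so there are 25 full weeks plus 6 extra days.
Each full week contributes 2 weekend days (Sat, Sun): 25 × 2 = 50.
The 6 extra days are Saturday, Sunday, Monday, Tuesday, Wednesday, Thursday — 2 of them qualify.
Total: 50 + 2 = 52.

52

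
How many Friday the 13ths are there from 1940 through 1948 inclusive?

Friday-the-13ths by year:
1940: Sep, Dec
1941: Jun
1942: Feb, Mar, Nov
1943: Aug
1944: Oct
1945: Apr, Jul
1946: Sep, Dec
1947: Jun
1948: Feb, Aug

15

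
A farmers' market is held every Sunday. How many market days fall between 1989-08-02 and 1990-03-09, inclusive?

31 Sundays

1989-08-02 is a Wednesday.
The range spans 220 days (inclusive of both endpoints).
220 = 7 × 31 + 3, so there are 31 full weeks plus 3 extra days.
Each full week contributes one Sunday: 31 so far.
The 3 extra days are Wed, Thu, Fri — none qualify.
Total: 31 + 0 = 31.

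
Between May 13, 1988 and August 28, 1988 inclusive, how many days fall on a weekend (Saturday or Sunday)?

32

May 13, 1988 is a Friday.
The range spans 108 days (inclusive of both endpoints).
108 = 7 × 15 + 3, so there are 15 full weeks plus 3 extra days.
Each full week contributes 2 weekend days (Sat, Sun): 15 × 2 = 30.
The 3 extra days are Friday, Saturday, Sunday — 2 of them qualify.
Total: 30 + 2 = 32.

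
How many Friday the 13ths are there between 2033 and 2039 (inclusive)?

Friday-the-13ths by year:
2033: May
2034: Jan, Oct
2035: Apr, Jul
2036: Jun
2037: Feb, Mar, Nov
2038: Aug
2039: May

11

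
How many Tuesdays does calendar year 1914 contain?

52

1 January 1914 is a Thursday.
From 1 January 1914 to 31 December 1914 is 365 days inclusive.
365 = 7 × 52 + 1, so there are 52 full weeks plus 1 extra day.
Each full week contributes one Tuesday: 52 so far.
The 1 extra day is Thursday — none qualify.
Total: 52 + 0 = 52.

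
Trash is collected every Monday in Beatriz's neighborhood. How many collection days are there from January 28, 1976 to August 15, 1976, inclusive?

28 Mondays

January 28, 1976 is a Wednesday.
The range spans 201 days (inclusive of both endpoints).
201 = 7 × 28 + 5, so there are 28 full weeks plus 5 extra days.
Each full week contributes one Monday: 28 so far.
The 5 extra days are Wed, Thu, Fri, Sat, Sun — none qualify.
Total: 28 + 0 = 28.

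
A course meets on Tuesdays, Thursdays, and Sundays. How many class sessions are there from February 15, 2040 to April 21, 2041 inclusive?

185

February 15, 2040 is a Wednesday.
From February 15, 2040 to April 21, 2041 is 432 days inclusive.
432 = 7 × 61 + 5, so there are 61 full weeks plus 5 extra days.
Each full week contributes 3 days from the set (Tue, Thu, Sun): 61 × 3 = 183.
The 5 extra days are Wednesday, Thursday, Friday, Saturday, Sunday — 2 of them qualify.
Total: 183 + 2 = 185.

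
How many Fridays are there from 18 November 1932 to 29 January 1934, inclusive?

63

18 November 1932 is a Friday.
The range spans 438 days (inclusive of both endpoints).
438 = 7 × 62 + 4, so there are 62 full weeks plus 4 extra days.
Each full week contributes one Friday: 62 so far.
The 4 extra days are Fri, Sat, Sun, Mon — 1 of them qualifies.
Total: 62 + 1 = 63.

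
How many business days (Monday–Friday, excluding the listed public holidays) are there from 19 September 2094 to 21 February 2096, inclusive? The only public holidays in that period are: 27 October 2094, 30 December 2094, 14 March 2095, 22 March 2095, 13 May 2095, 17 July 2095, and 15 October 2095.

367

19 September 2094 is a Sunday.
That's 521 days from start to end, counting both.
521 = 7 × 74 + 3, so there are 74 full weeks plus 3 extra days.
Each full week contributes 5 weekdays (Mon–Fri): 74 × 5 = 370.
The 3 extra days are Sunday, Monday, Tuesday — 2 of them qualify.
Total: 370 + 2 = 372.
Holidays: 27 October 2094 (Wed); 30 December 2094 (Thu); 14 March 2095 (Mon); 22 March 2095 (Tue); 13 May 2095 (Fri); 17 July 2095 (Sun); 15 October 2095 (Sat).
5 of the 7 holidays fall on weekdays; the rest are weekends and were already excluded.
Business days: 372 − 5 = 367.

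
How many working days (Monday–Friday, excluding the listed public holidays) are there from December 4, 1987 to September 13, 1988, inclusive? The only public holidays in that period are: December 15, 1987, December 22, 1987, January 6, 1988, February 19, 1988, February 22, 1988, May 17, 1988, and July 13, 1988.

December 4, 1987 is a Friday.
The range spans 285 days (inclusive of both endpoints).
285 = 7 × 40 + 5, so there are 40 full weeks plus 5 extra days.
Each full week contributes 5 weekdays (Mon–Fri): 40 × 5 = 200.
The 5 extra days are Fri, Sat, Sun, Mon, Tue — 3 of them qualify.
Total: 200 + 3 = 203.
Holidays: December 15, 1987 (Tue); December 22, 1987 (Tue); January 6, 1988 (Wed); February 19, 1988 (Fri); February 22, 1988 (Mon); May 17, 1988 (Tue); July 13, 1988 (Wed).
All 7 holidays fall on weekdays, so subtract 7.
Business days: 203 − 7 = 196.

196 working days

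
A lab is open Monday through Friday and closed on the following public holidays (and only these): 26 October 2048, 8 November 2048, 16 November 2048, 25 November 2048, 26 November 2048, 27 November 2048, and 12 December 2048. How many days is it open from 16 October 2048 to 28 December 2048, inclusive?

47

16 October 2048 is a Friday.
The range spans 74 days (inclusive of both endpoints).
74 = 7 × 10 + 4, so there are 10 full weeks plus 4 extra days.
Each full week contributes 5 weekdays (Mon–Fri): 10 × 5 = 50.
The 4 extra days are Fri, Sat, Sun, Mon — 2 of them qualify.
Total: 50 + 2 = 52.
Holidays: 26 October 2048 (Mon); 8 November 2048 (Sun); 16 November 2048 (Mon); 25 November 2048 (Wed); 26 November 2048 (Thu); 27 November 2048 (Fri); 12 December 2048 (Sat).
5 of the 7 holidays fall on weekdays; the rest are weekends and were already excluded.
Business days: 52 − 5 = 47.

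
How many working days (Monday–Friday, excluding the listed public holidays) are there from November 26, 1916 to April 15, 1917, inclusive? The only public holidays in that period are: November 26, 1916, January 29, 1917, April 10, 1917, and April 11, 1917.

November 26, 1916 is a Sunday.
That's 141 days from start to end, counting both.
141 = 7 × 20 + 1, so there are 20 full weeks plus 1 extra day.
Each full week contributes 5 weekdays (Mon–Fri): 20 × 5 = 100.
The 1 extra day is Sun — none qualify.
Total: 100 + 0 = 100.
Holidays: November 26, 1916 (Sun); January 29, 1917 (Mon); April 10, 1917 (Tue); April 11, 1917 (Wed).
3 of the 4 holidays fall on weekdays; the rest are weekends and were already excluded.
Business days: 100 − 3 = 97.

97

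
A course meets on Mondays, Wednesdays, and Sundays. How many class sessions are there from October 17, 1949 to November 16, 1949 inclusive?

14

October 17, 1949 is a Monday.
From October 17, 1949 to November 16, 1949 is 31 days inclusive.
31 = 7 × 4 + 3, so there are 4 full weeks plus 3 extra days.
Each full week contributes 3 days from the set (Mon, Wed, Sun): 4 × 3 = 12.
The 3 extra days are Monday, Tuesday, Wednesday — 2 of them qualify.
Total: 12 + 2 = 14.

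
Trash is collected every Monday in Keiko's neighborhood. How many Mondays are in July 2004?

Jul 1, 2004 is a Thursday.
The range spans 31 days (inclusive of both endpoints).
31 = 7 × 4 + 3, so there are 4 full weeks plus 3 extra days.
Each full week contributes one Monday: 4 so far.
The 3 extra days are Thu, Fri, Sat — none qualify.
Total: 4 + 0 = 4.

4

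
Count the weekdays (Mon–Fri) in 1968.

Jan 1, 1968 is a Monday.
That's 366 days from start to end, counting both.
366 = 7 × 52 + 2, so there are 52 full weeks plus 2 extra days.
Each full week contributes 5 weekdays (Mon–Fri): 52 × 5 = 260.
The 2 extra days are Monday, Tuesday — 2 of them qualify.
Total: 260 + 2 = 262.

262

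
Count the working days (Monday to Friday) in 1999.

January 1, 1999 is a Friday.
From January 1, 1999 to December 31, 1999 is 365 days inclusive.
365 = 7 × 52 + 1, so there are 52 full weeks plus 1 extra day.
Each full week contributes 5 weekdays (Mon–Fri): 52 × 5 = 260.
The 1 extra day is Friday — 1 of them qualifies.
Total: 260 + 1 = 261.

261 weekdays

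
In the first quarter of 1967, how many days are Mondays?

January 1, 1967 is a Sunday.
That's 90 days from start to end, counting both.
90 = 7 × 12 + 6, so there are 12 full weeks plus 6 extra days.
Each full week contributes one Monday: 12 so far.
The 6 extra days are Sunday, Monday, Tuesday, Wednesday, Thursday, Friday — 1 of them qualifies.
Total: 12 + 1 = 13.

13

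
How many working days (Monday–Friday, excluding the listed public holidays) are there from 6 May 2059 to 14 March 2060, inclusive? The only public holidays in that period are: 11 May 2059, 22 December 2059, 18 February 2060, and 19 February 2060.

6 May 2059 is a Tuesday.
The range spans 314 days (inclusive of both endpoints).
314 = 7 × 44 + 6, so there are 44 full weeks plus 6 extra days.
Each full week contributes 5 weekdays (Mon–Fri): 44 × 5 = 220.
The 6 extra days are Tue, Wed, Thu, Fri, Sat, Sun — 4 of them qualify.
Total: 220 + 4 = 224.
Holidays: 11 May 2059 (Sun); 22 December 2059 (Mon); 18 February 2060 (Wed); 19 February 2060 (Thu).
3 of the 4 holidays fall on weekdays; the rest are weekends and were already excluded.
Business days: 224 − 3 = 221.

221 working days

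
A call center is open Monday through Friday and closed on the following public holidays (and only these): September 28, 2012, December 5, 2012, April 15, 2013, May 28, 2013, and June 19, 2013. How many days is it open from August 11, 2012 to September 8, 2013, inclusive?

August 11, 2012 is a Saturday.
That's 394 days from start to end, counting both.
394 = 7 × 56 + 2, so there are 56 full weeks plus 2 extra days.
Each full week contributes 5 weekdays (Mon–Fri): 56 × 5 = 280.
The 2 extra days are Saturday, Sunday — none qualify.
Total: 280 + 0 = 280.
Holidays: September 28, 2012 (Fri); December 5, 2012 (Wed); April 15, 2013 (Mon); May 28, 2013 (Tue); June 19, 2013 (Wed).
All 5 holidays fall on weekdays, so subtract 5.
Business days: 280 − 5 = 275.

275 business days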